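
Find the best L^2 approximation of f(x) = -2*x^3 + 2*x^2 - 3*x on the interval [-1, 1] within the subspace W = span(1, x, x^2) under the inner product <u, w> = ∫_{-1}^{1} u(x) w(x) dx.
g(x) = 2*x^2 - 21*x/5

The best approximation g ∈ W is the orthogonal projection of f onto W. Writing g = a_0 + a_1 x + a_2 x^2, the coefficients solve the normal equations G · a = b where
  G_{ij} = <φ_i, φ_j> and b_i = <f, φ_i>, with φ_0 = 1, φ_1 = x, φ_2 = x^2.
G =
  [2, 0, 2/3]
  [0, 2/3, 0]
  [2/3, 0, 2/5],
b = (4/3, -14/5, 4/5).
Solving gives a_0 = 0, a_1 = -21/5, a_2 = 2, so
  g(x) = 2*x^2 - 21*x/5.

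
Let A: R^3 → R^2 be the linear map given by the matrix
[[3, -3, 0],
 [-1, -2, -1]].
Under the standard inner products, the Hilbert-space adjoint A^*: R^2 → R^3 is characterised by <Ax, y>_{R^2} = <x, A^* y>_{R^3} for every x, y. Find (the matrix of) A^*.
A^* = A^T =
[[3, -1],
 [-3, -2],
 [0, -1]]

For real matrices with standard dot products, the defining identity <Ax, y> = <x, A^* y> gives (Ax)^T y = x^T (A^*) y, i.e. x^T A^T y = x^T (A^*) y. Since this holds for all x, y, we must have A^* = A^T. Therefore
A^* =
[[3, -1],
 [-3, -2],
 [0, -1]].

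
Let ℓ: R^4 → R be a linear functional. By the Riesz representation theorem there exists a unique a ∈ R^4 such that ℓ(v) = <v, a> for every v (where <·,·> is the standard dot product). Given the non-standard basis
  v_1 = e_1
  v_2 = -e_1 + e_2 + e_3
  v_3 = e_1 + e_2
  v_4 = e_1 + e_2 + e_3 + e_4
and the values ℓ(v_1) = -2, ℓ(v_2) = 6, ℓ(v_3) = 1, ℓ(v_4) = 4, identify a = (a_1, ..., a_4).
a = (-2, 3, 1, 2)

Write a = (a_1, ..., a_4) in the standard basis. For each basis vector v_i, ℓ(v_i) = <v_i, a> is a linear equation in the a_j's. Collect the n equations into a matrix system V a = ℓ, where row i of V is v_i (expressed in the standard basis). Since V is invertible (lower-triangular with 1s on the diagonal, up to permutation), solve by back-substitution:
  V =
[[1, 0, 0, 0],
 [-1, 1, 1, 0],
 [1, 1, 0, 0],
 [1, 1, 1, 1]]
  V a = (-2, 6, 1, 4)
Solving gives a = (-2, 3, 1, 2).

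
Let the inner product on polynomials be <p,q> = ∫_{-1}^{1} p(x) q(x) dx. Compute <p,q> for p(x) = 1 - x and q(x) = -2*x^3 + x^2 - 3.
<p,q> = -68/15

Expand the product: p(x)·q(x) = 2*x^4 - 3*x^3 + x^2 + 3*x - 3.
∫_{-1}^{1} of each monomial x^k gives [2/(k+1) if k even, 0 if k odd]. Integrating term-by-term (or equivalently evaluating the antiderivative F(x) = 2*x^5/5 - 3*x^4/4 + x^3/3 + 3*x^2/2 - 3*x at the endpoints):
  F(1) − F(−1) = -91/60 − (181/60) = -68/15.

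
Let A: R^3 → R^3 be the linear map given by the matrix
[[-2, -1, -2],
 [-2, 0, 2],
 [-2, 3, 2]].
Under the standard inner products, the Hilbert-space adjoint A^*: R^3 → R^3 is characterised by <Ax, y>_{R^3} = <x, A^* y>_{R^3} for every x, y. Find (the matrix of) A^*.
A^* = A^T =
[[-2, -2, -2],
 [-1, 0, 3],
 [-2, 2, 2]]

For real matrices with standard dot products, the defining identity <Ax, y> = <x, A^* y> gives (Ax)^T y = x^T (A^*) y, i.e. x^T A^T y = x^T (A^*) y. Since this holds for all x, y, we must have A^* = A^T. Therefore
A^* =
[[-2, -2, -2],
 [-1, 0, 3],
 [-2, 2, 2]].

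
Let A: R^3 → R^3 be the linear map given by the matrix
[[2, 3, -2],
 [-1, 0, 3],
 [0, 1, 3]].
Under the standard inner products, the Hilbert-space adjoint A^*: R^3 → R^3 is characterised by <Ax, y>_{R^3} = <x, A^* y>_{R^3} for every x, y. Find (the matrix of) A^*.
A^* = A^T =
[[2, -1, 0],
 [3, 0, 1],
 [-2, 3, 3]]

For real matrices with standard dot products, the defining identity <Ax, y> = <x, A^* y> gives (Ax)^T y = x^T (A^*) y, i.e. x^T A^T y = x^T (A^*) y. Since this holds for all x, y, we must have A^* = A^T. Therefore
A^* =
[[2, -1, 0],
 [3, 0, 1],
 [-2, 3, 3]].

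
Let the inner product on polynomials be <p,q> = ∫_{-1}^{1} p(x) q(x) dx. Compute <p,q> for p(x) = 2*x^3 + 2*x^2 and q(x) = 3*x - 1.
<p,q> = 16/15

Expand the product: p(x)·q(x) = 6*x^4 + 4*x^3 - 2*x^2.
∫_{-1}^{1} of each monomial x^k gives [2/(k+1) if k even, 0 if k odd]. Integrating term-by-term (or equivalently evaluating the antiderivative F(x) = 6*x^5/5 + x^4 - 2*x^3/3 at the endpoints):
  F(1) − F(−1) = 23/15 − (7/15) = 16/15.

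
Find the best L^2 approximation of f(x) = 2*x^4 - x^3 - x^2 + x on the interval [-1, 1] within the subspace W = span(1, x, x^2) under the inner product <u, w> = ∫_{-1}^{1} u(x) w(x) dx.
g(x) = 5*x^2/7 + 2*x/5 - 6/35

The best approximation g ∈ W is the orthogonal projection of f onto W. Writing g = a_0 + a_1 x + a_2 x^2, the coefficients solve the normal equations G · a = b where
  G_{ij} = <φ_i, φ_j> and b_i = <f, φ_i>, with φ_0 = 1, φ_1 = x, φ_2 = x^2.
G =
  [2, 0, 2/3]
  [0, 2/3, 0]
  [2/3, 0, 2/5],
b = (2/15, 4/15, 6/35).
Solving gives a_0 = -6/35, a_1 = 2/5, a_2 = 5/7, so
  g(x) = 5*x^2/7 + 2*x/5 - 6/35.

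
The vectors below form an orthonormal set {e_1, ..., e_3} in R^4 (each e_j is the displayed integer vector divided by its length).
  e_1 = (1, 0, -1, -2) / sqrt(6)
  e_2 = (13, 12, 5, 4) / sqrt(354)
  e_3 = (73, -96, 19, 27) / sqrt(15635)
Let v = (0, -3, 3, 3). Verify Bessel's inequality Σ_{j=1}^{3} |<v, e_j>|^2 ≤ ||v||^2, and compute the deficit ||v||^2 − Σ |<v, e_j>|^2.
Σ |<v, e_j>|^2 = 6714/265; ||v||^2 = 27; deficit = 441/265

Write each e_j = u_j / sqrt(<u_j, u_j>) where u_j is the displayed integer vector. Then <v, e_j> = <v, u_j> / sqrt(<u_j, u_j>), so |<v, e_j>|^2 = <v, u_j>^2 / <u_j, u_j>.
Coefficients: <v, e_1> = -9/sqrt(6), <v, e_2> = -9/sqrt(354), <v, e_3> = 426/sqrt(15635).
Square and sum: Σ |<v, e_j>|^2 = 6714/265.
Compute ||v||^2 = v·v = 27.
Deficit = 27 − 6714/265 = 441/265 ≥ 0, confirming Bessel's inequality. (The deficit equals ||v − Σ <v,e_j> e_j||^2, the squared distance from v to span{e_j}.)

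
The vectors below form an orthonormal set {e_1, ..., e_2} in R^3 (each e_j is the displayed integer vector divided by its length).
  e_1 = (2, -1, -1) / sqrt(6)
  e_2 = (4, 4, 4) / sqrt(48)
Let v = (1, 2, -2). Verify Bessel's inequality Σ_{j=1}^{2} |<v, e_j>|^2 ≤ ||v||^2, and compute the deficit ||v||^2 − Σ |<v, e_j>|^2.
Σ |<v, e_j>|^2 = 1; ||v||^2 = 9; deficit = 8

Write each e_j = u_j / sqrt(<u_j, u_j>) where u_j is the displayed integer vector. Then <v, e_j> = <v, u_j> / sqrt(<u_j, u_j>), so |<v, e_j>|^2 = <v, u_j>^2 / <u_j, u_j>.
Coefficients: <v, e_1> = 2/sqrt(6), <v, e_2> = 4/sqrt(48).
Square and sum: Σ |<v, e_j>|^2 = 1.
Compute ||v||^2 = v·v = 9.
Deficit = 9 − 1 = 8 ≥ 0, confirming Bessel's inequality. (The deficit equals ||v − Σ <v,e_j> e_j||^2, the squared distance from v to span{e_j}.)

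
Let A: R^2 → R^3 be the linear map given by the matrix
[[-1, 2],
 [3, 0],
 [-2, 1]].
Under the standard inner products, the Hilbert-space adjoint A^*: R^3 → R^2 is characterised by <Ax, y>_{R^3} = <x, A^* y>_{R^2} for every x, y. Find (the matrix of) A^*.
A^* = A^T =
[[-1, 3, -2],
 [2, 0, 1]]

For real matrices with standard dot products, the defining identity <Ax, y> = <x, A^* y> gives (Ax)^T y = x^T (A^*) y, i.e. x^T A^T y = x^T (A^*) y. Since this holds for all x, y, we must have A^* = A^T. Therefore
A^* =
[[-1, 3, -2],
 [2, 0, 1]].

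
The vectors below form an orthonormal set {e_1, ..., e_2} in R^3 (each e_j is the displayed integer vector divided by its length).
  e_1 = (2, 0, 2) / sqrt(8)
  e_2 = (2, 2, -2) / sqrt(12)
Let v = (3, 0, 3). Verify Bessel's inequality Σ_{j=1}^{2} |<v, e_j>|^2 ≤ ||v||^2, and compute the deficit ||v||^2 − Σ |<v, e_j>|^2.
Σ |<v, e_j>|^2 = 18; ||v||^2 = 18; deficit = 0

Write each e_j = u_j / sqrt(<u_j, u_j>) where u_j is the displayed integer vector. Then <v, e_j> = <v, u_j> / sqrt(<u_j, u_j>), so |<v, e_j>|^2 = <v, u_j>^2 / <u_j, u_j>.
Coefficients: <v, e_1> = 12/sqrt(8), <v, e_2> = 0/sqrt(12).
Square and sum: Σ |<v, e_j>|^2 = 18.
Compute ||v||^2 = v·v = 18.
Deficit = 18 − 18 = 0 ≥ 0, confirming Bessel's inequality. (The deficit equals ||v − Σ <v,e_j> e_j||^2, the squared distance from v to span{e_j}.)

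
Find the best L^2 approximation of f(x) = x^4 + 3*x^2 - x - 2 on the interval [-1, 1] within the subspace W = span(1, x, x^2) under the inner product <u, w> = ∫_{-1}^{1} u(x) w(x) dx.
g(x) = 27*x^2/7 - x - 73/35

The best approximation g ∈ W is the orthogonal projection of f onto W. Writing g = a_0 + a_1 x + a_2 x^2, the coefficients solve the normal equations G · a = b where
  G_{ij} = <φ_i, φ_j> and b_i = <f, φ_i>, with φ_0 = 1, φ_1 = x, φ_2 = x^2.
G =
  [2, 0, 2/3]
  [0, 2/3, 0]
  [2/3, 0, 2/5],
b = (-8/5, -2/3, 16/105).
Solving gives a_0 = -73/35, a_1 = -1, a_2 = 27/7, so
  g(x) = 27*x^2/7 - x - 73/35.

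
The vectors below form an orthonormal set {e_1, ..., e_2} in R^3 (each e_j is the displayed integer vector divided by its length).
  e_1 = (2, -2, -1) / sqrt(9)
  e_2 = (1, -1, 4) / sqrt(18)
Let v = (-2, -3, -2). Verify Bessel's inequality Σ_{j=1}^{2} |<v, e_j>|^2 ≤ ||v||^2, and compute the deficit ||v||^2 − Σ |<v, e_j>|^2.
Σ |<v, e_j>|^2 = 9/2; ||v||^2 = 17; deficit = 25/2

Write each e_j = u_j / sqrt(<u_j, u_j>) where u_j is the displayed integer vector. Then <v, e_j> = <v, u_j> / sqrt(<u_j, u_j>), so |<v, e_j>|^2 = <v, u_j>^2 / <u_j, u_j>.
Coefficients: <v, e_1> = 4/sqrt(9), <v, e_2> = -7/sqrt(18).
Square and sum: Σ |<v, e_j>|^2 = 9/2.
Compute ||v||^2 = v·v = 17.
Deficit = 17 − 9/2 = 25/2 ≥ 0, confirming Bessel's inequality. (The deficit equals ||v − Σ <v,e_j> e_j||^2, the squared distance from v to span{e_j}.)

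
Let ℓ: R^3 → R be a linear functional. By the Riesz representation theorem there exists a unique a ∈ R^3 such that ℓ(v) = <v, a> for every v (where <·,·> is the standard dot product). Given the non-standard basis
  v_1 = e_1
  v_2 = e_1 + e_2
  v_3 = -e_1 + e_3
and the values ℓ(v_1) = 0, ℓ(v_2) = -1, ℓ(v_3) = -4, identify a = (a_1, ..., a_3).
a = (0, -1, -4)

Write a = (a_1, ..., a_3) in the standard basis. For each basis vector v_i, ℓ(v_i) = <v_i, a> is a linear equation in the a_j's. Collect the n equations into a matrix system V a = ℓ, where row i of V is v_i (expressed in the standard basis). Since V is invertible (lower-triangular with 1s on the diagonal, up to permutation), solve by back-substitution:
  V =
[[1, 0, 0],
 [1, 1, 0],
 [-1, 0, 1]]
  V a = (0, -1, -4)
Solving gives a = (0, -1, -4).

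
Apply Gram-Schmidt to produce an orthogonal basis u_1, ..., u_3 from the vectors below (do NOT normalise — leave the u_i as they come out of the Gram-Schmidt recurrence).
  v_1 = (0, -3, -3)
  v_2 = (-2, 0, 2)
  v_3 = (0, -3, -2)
Orthogonal basis:
  u_1 = (0, -3, -3)
  u_2 = (-2, -1, 1)
  u_3 = (1/3, -1/3, 1/3)

Apply the Gram-Schmidt recurrence
  u_1 = v_1
  u_i = v_i − Σ_{j<i} ((v_i · u_j) / (u_j · u_j)) · u_j.

Step by step this gives:
  u_1 = (0, -3, -3)
  u_2 = (-2, -1, 1)
  u_3 = (1/3, -1/3, 1/3)

Orthogonality check:
  u_2 · u_1 = 0 (should be 0)
  u_3 · u_1 = 0 (should be 0)
  u_3 · u_2 = 0 (should be 0)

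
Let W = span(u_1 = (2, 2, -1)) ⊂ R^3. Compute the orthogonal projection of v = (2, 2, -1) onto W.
proj_W(v) = (2, 2, -1)

Set up U = [u_1 | ... | u_1] ∈ R^(3×1). The projector onto W = col(U) is P = U (U^T U)^(-1) U^T.
Compute U^T U =
  [9],
and U^T v = (9).
Solve U^T U · c = U^T v for the coefficients: c = (1). The projection is proj_W(v) = U c.
Check: (v - proj_W(v)) · u_1 = 0  (should be 0).
Result: proj_W(v) = (2, 2, -1).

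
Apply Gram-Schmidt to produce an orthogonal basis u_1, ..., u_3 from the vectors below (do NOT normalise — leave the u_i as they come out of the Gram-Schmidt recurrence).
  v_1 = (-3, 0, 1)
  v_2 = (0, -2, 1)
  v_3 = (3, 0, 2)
Orthogonal basis:
  u_1 = (-3, 0, 1)
  u_2 = (3/10, -2, 9/10)
  u_3 = (36/49, 54/49, 108/49)

Apply the Gram-Schmidt recurrence
  u_1 = v_1
  u_i = v_i − Σ_{j<i} ((v_i · u_j) / (u_j · u_j)) · u_j.

Step by step this gives:
  u_1 = (-3, 0, 1)
  u_2 = (3/10, -2, 9/10)
  u_3 = (36/49, 54/49, 108/49)

Orthogonality check:
  u_2 · u_1 = 0 (should be 0)
  u_3 · u_1 = 0 (should be 0)
  u_3 · u_2 = 0 (should be 0)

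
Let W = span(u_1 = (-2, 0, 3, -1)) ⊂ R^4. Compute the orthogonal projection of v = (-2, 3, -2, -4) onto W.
proj_W(v) = (-2/7, 0, 3/7, -1/7)

Set up U = [u_1 | ... | u_1] ∈ R^(4×1). The projector onto W = col(U) is P = U (U^T U)^(-1) U^T.
Compute U^T U =
  [14],
and U^T v = (2).
Solve U^T U · c = U^T v for the coefficients: c = (1/7). The projection is proj_W(v) = U c.
Check: (v - proj_W(v)) · u_1 = 0  (should be 0).
Result: proj_W(v) = (-2/7, 0, 3/7, -1/7).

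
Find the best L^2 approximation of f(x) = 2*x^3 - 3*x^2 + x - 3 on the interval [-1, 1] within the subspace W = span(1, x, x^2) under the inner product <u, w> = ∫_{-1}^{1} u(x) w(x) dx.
g(x) = -3*x^2 + 11*x/5 - 3

The best approximation g ∈ W is the orthogonal projection of f onto W. Writing g = a_0 + a_1 x + a_2 x^2, the coefficients solve the normal equations G · a = b where
  G_{ij} = <φ_i, φ_j> and b_i = <f, φ_i>, with φ_0 = 1, φ_1 = x, φ_2 = x^2.
G =
  [2, 0, 2/3]
  [0, 2/3, 0]
  [2/3, 0, 2/5],
b = (-8, 22/15, -16/5).
Solving gives a_0 = -3, a_1 = 11/5, a_2 = -3, so
  g(x) = -3*x^2 + 11*x/5 - 3.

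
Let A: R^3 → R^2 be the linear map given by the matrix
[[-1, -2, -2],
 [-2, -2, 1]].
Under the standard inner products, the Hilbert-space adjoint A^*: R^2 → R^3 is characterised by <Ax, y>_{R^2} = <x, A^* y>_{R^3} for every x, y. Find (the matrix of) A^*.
A^* = A^T =
[[-1, -2],
 [-2, -2],
 [-2, 1]]

For real matrices with standard dot products, the defining identity <Ax, y> = <x, A^* y> gives (Ax)^T y = x^T (A^*) y, i.e. x^T A^T y = x^T (A^*) y. Since this holds for all x, y, we must have A^* = A^T. Therefore
A^* =
[[-1, -2],
 [-2, -2],
 [-2, 1]].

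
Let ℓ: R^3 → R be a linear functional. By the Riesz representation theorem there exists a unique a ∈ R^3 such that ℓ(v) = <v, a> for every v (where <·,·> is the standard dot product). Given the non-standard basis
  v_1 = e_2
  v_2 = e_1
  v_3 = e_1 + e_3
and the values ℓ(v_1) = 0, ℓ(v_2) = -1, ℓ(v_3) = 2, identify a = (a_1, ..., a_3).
a = (-1, 0, 3)

Write a = (a_1, ..., a_3) in the standard basis. For each basis vector v_i, ℓ(v_i) = <v_i, a> is a linear equation in the a_j's. Collect the n equations into a matrix system V a = ℓ, where row i of V is v_i (expressed in the standard basis). Since V is invertible (lower-triangular with 1s on the diagonal, up to permutation), solve by back-substitution:
  V =
[[0, 1, 0],
 [1, 0, 0],
 [1, 0, 1]]
  V a = (0, -1, 2)
Solving gives a = (-1, 0, 3).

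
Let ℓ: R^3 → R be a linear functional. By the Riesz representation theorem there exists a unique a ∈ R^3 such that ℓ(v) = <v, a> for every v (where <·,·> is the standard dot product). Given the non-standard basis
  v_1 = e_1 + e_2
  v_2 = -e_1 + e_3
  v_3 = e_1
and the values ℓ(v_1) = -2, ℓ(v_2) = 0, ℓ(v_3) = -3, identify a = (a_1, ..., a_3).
a = (-3, 1, -3)

Write a = (a_1, ..., a_3) in the standard basis. For each basis vector v_i, ℓ(v_i) = <v_i, a> is a linear equation in the a_j's. Collect the n equations into a matrix system V a = ℓ, where row i of V is v_i (expressed in the standard basis). Since V is invertible (lower-triangular with 1s on the diagonal, up to permutation), solve by back-substitution:
  V =
[[1, 1, 0],
 [-1, 0, 1],
 [1, 0, 0]]
  V a = (-2, 0, -3)
Solving gives a = (-3, 1, -3).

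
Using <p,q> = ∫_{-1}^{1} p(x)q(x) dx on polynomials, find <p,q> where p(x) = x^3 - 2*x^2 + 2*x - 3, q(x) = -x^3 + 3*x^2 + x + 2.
<p,q> = -2354/105

Expand the product: p(x)·q(x) = -x^6 + 5*x^5 - 7*x^4 + 9*x^3 - 11*x^2 + x - 6.
∫_{-1}^{1} of each monomial x^k gives [2/(k+1) if k even, 0 if k odd]. Integrating term-by-term (or equivalently evaluating the antiderivative F(x) = -x^7/7 + 5*x^6/6 - 7*x^5/5 + 9*x^4/4 - 11*x^3/3 + x^2/2 - 6*x at the endpoints):
  F(1) − F(−1) = -3203/420 − (2071/140) = -2354/105.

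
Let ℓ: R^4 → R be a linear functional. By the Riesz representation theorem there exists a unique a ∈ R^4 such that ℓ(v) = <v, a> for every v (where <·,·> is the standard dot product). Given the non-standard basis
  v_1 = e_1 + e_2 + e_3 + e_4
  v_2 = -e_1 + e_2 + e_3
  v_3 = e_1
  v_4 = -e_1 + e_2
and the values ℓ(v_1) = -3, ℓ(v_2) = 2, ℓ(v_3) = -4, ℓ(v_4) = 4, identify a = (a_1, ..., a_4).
a = (-4, 0, -2, 3)

Write a = (a_1, ..., a_4) in the standard basis. For each basis vector v_i, ℓ(v_i) = <v_i, a> is a linear equation in the a_j's. Collect the n equations into a matrix system V a = ℓ, where row i of V is v_i (expressed in the standard basis). Since V is invertible (lower-triangular with 1s on the diagonal, up to permutation), solve by back-substitution:
  V =
[[1, 1, 1, 1],
 [-1, 1, 1, 0],
 [1, 0, 0, 0],
 [-1, 1, 0, 0]]
  V a = (-3, 2, -4, 4)
Solving gives a = (-4, 0, -2, 3).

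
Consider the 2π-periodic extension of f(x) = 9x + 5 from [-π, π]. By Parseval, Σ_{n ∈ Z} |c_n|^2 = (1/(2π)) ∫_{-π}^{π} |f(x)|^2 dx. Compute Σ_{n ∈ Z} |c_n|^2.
Σ |c_n|^2 = 27π^2 + 25

Expand and integrate term by term over [-π, π]:
  ∫ (9x)^2 dx = 81·(2π^3/3); ∫ 2·9·(5)·x dx = 0 (odd integrand); ∫ 5^2 dx = 25·2π.
So (1/(2π)) ∫_{-π}^{π} (9x + 5)^2 dx = 81π^2/3 + 25 = 27π^2 + 25.
Parseval ⇒ Σ |c_n|^2 = 27π^2 + 25.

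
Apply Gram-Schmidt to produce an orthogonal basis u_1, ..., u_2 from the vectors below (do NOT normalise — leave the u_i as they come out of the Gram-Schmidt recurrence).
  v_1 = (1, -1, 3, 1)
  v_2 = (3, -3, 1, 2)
Orthogonal basis:
  u_1 = (1, -1, 3, 1)
  u_2 = (25/12, -25/12, -7/4, 13/12)

Apply the Gram-Schmidt recurrence
  u_1 = v_1
  u_i = v_i − Σ_{j<i} ((v_i · u_j) / (u_j · u_j)) · u_j.

Step by step this gives:
  u_1 = (1, -1, 3, 1)
  u_2 = (25/12, -25/12, -7/4, 13/12)

Orthogonality check:
  u_2 · u_1 = 0 (should be 0)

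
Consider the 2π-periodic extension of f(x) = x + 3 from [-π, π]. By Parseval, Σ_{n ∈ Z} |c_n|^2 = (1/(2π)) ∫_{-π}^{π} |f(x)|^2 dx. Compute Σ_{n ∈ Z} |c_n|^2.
Σ |c_n|^2 = π^2/3 + 9

Expand and integrate term by term over [-π, π]:
  ∫ (x)^2 dx = 1·(2π^3/3); ∫ 2·1·(3)·x dx = 0 (odd integrand); ∫ 3^2 dx = 9·2π.
So (1/(2π)) ∫_{-π}^{π} (x + 3)^2 dx = 1π^2/3 + 9 = π^2/3 + 9.
Parseval ⇒ Σ |c_n|^2 = π^2/3 + 9.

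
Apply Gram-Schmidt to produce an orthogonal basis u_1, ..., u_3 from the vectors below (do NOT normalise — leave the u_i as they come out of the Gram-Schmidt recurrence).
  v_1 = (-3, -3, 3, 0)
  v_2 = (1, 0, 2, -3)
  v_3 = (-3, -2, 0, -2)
Orthogonal basis:
  u_1 = (-3, -3, 3, 0)
  u_2 = (4/3, 1/3, 5/3, -3)
  u_3 = (-60/41, -15/41, -75/41, -70/41)

Apply the Gram-Schmidt recurrence
  u_1 = v_1
  u_i = v_i − Σ_{j<i} ((v_i · u_j) / (u_j · u_j)) · u_j.

Step by step this gives:
  u_1 = (-3, -3, 3, 0)
  u_2 = (4/3, 1/3, 5/3, -3)
  u_3 = (-60/41, -15/41, -75/41, -70/41)

Orthogonality check:
  u_2 · u_1 = 0 (should be 0)
  u_3 · u_1 = 0 (should be 0)
  u_3 · u_2 = 0 (should be 0)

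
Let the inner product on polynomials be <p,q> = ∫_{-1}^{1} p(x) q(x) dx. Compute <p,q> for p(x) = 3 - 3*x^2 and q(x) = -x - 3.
<p,q> = -12

Expand the product: p(x)·q(x) = 3*x^3 + 9*x^2 - 3*x - 9.
∫_{-1}^{1} of each monomial x^k gives [2/(k+1) if k even, 0 if k odd]. Integrating term-by-term (or equivalently evaluating the antiderivative F(x) = 3*x^4/4 + 3*x^3 - 3*x^2/2 - 9*x at the endpoints):
  F(1) − F(−1) = -27/4 − (21/4) = -12.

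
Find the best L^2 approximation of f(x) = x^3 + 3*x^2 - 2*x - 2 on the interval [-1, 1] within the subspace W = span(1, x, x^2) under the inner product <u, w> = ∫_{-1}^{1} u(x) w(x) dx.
g(x) = 3*x^2 - 7*x/5 - 2

The best approximation g ∈ W is the orthogonal projection of f onto W. Writing g = a_0 + a_1 x + a_2 x^2, the coefficients solve the normal equations G · a = b where
  G_{ij} = <φ_i, φ_j> and b_i = <f, φ_i>, with φ_0 = 1, φ_1 = x, φ_2 = x^2.
G =
  [2, 0, 2/3]
  [0, 2/3, 0]
  [2/3, 0, 2/5],
b = (-2, -14/15, -2/15).
Solving gives a_0 = -2, a_1 = -7/5, a_2 = 3, so
  g(x) = 3*x^2 - 7*x/5 - 2.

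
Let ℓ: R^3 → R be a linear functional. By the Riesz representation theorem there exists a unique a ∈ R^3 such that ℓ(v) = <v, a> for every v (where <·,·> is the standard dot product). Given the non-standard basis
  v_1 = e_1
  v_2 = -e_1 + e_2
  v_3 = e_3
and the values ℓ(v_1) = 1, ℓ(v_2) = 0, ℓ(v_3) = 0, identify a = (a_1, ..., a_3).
a = (1, 1, 0)

Write a = (a_1, ..., a_3) in the standard basis. For each basis vector v_i, ℓ(v_i) = <v_i, a> is a linear equation in the a_j's. Collect the n equations into a matrix system V a = ℓ, where row i of V is v_i (expressed in the standard basis). Since V is invertible (lower-triangular with 1s on the diagonal, up to permutation), solve by back-substitution:
  V =
[[1, 0, 0],
 [-1, 1, 0],
 [0, 0, 1]]
  V a = (1, 0, 0)
Solving gives a = (1, 1, 0).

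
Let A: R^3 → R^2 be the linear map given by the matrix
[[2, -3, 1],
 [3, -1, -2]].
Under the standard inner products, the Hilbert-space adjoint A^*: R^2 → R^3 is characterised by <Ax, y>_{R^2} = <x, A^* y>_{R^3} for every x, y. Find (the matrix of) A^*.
A^* = A^T =
[[2, 3],
 [-3, -1],
 [1, -2]]

For real matrices with standard dot products, the defining identity <Ax, y> = <x, A^* y> gives (Ax)^T y = x^T (A^*) y, i.e. x^T A^T y = x^T (A^*) y. Since this holds for all x, y, we must have A^* = A^T. Therefore
A^* =
[[2, 3],
 [-3, -1],
 [1, -2]].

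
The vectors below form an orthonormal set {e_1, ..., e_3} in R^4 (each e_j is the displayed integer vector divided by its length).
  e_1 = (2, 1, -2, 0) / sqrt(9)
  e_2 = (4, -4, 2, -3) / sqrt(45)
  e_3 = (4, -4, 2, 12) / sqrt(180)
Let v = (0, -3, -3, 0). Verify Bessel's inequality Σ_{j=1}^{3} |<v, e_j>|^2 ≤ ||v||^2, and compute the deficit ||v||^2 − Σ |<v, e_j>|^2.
Σ |<v, e_j>|^2 = 2; ||v||^2 = 18; deficit = 16

Write each e_j = u_j / sqrt(<u_j, u_j>) where u_j is the displayed integer vector. Then <v, e_j> = <v, u_j> / sqrt(<u_j, u_j>), so |<v, e_j>|^2 = <v, u_j>^2 / <u_j, u_j>.
Coefficients: <v, e_1> = 3/sqrt(9), <v, e_2> = 6/sqrt(45), <v, e_3> = 6/sqrt(180).
Square and sum: Σ |<v, e_j>|^2 = 2.
Compute ||v||^2 = v·v = 18.
Deficit = 18 − 2 = 16 ≥ 0, confirming Bessel's inequality. (The deficit equals ||v − Σ <v,e_j> e_j||^2, the squared distance from v to span{e_j}.)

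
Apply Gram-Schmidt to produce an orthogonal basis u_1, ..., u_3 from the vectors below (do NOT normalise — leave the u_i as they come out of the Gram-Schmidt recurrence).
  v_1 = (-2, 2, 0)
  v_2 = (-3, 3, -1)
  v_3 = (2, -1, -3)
Orthogonal basis:
  u_1 = (-2, 2, 0)
  u_2 = (0, 0, -1)
  u_3 = (1/2, 1/2, 0)

Apply the Gram-Schmidt recurrence
  u_1 = v_1
  u_i = v_i − Σ_{j<i} ((v_i · u_j) / (u_j · u_j)) · u_j.

Step by step this gives:
  u_1 = (-2, 2, 0)
  u_2 = (0, 0, -1)
  u_3 = (1/2, 1/2, 0)

Orthogonality check:
  u_2 · u_1 = 0 (should be 0)
  u_3 · u_1 = 0 (should be 0)
  u_3 · u_2 = 0 (should be 0)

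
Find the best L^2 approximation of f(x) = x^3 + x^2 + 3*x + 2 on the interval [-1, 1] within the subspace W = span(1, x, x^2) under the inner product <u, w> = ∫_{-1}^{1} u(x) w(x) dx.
g(x) = x^2 + 18*x/5 + 2

The best approximation g ∈ W is the orthogonal projection of f onto W. Writing g = a_0 + a_1 x + a_2 x^2, the coefficients solve the normal equations G · a = b where
  G_{ij} = <φ_i, φ_j> and b_i = <f, φ_i>, with φ_0 = 1, φ_1 = x, φ_2 = x^2.
G =
  [2, 0, 2/3]
  [0, 2/3, 0]
  [2/3, 0, 2/5],
b = (14/3, 12/5, 26/15).
Solving gives a_0 = 2, a_1 = 18/5, a_2 = 1, so
  g(x) = x^2 + 18*x/5 + 2.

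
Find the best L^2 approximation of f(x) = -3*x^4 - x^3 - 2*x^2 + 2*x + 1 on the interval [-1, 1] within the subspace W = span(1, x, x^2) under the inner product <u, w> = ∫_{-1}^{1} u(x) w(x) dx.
g(x) = -32*x^2/7 + 7*x/5 + 44/35

The best approximation g ∈ W is the orthogonal projection of f onto W. Writing g = a_0 + a_1 x + a_2 x^2, the coefficients solve the normal equations G · a = b where
  G_{ij} = <φ_i, φ_j> and b_i = <f, φ_i>, with φ_0 = 1, φ_1 = x, φ_2 = x^2.
G =
  [2, 0, 2/3]
  [0, 2/3, 0]
  [2/3, 0, 2/5],
b = (-8/15, 14/15, -104/105).
Solving gives a_0 = 44/35, a_1 = 7/5, a_2 = -32/7, so
  g(x) = -32*x^2/7 + 7*x/5 + 44/35.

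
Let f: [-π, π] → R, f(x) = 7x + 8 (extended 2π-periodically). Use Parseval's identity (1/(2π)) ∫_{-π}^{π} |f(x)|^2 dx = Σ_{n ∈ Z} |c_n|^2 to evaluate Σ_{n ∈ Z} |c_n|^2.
Σ |c_n|^2 = 49π^2/3 + 64

Expand and integrate term by term over [-π, π]:
  ∫ (7x)^2 dx = 49·(2π^3/3); ∫ 2·7·(8)·x dx = 0 (odd integrand); ∫ 8^2 dx = 64·2π.
So (1/(2π)) ∫_{-π}^{π} (7x + 8)^2 dx = 49π^2/3 + 64 = 49π^2/3 + 64.
Parseval ⇒ Σ |c_n|^2 = 49π^2/3 + 64.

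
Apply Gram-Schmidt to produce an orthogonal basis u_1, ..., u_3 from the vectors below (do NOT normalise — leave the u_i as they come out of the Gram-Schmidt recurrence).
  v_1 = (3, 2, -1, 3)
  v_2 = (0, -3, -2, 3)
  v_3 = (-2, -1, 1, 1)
Orthogonal basis:
  u_1 = (3, 2, -1, 3)
  u_2 = (-15/23, -79/23, -41/23, 54/23)
  u_3 = (-506/481, 189/481, 573/481, 571/481)

Apply the Gram-Schmidt recurrence
  u_1 = v_1
  u_i = v_i − Σ_{j<i} ((v_i · u_j) / (u_j · u_j)) · u_j.

Step by step this gives:
  u_1 = (3, 2, -1, 3)
  u_2 = (-15/23, -79/23, -41/23, 54/23)
  u_3 = (-506/481, 189/481, 573/481, 571/481)

Orthogonality check:
  u_2 · u_1 = 0 (should be 0)
  u_3 · u_1 = 0 (should be 0)
  u_3 · u_2 = 0 (should be 0)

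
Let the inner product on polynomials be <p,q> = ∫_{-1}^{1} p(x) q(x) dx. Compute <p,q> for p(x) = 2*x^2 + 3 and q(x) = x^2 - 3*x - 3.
<p,q> = -96/5

Expand the product: p(x)·q(x) = 2*x^4 - 6*x^3 - 3*x^2 - 9*x - 9.
∫_{-1}^{1} of each monomial x^k gives [2/(k+1) if k even, 0 if k odd]. Integrating term-by-term (or equivalently evaluating the antiderivative F(x) = 2*x^5/5 - 3*x^4/2 - x^3 - 9*x^2/2 - 9*x at the endpoints):
  F(1) − F(−1) = -78/5 − (18/5) = -96/5.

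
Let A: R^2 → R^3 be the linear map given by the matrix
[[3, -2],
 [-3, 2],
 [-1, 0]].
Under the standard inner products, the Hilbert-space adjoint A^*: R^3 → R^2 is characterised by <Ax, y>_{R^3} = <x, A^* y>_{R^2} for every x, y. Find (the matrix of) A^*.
A^* = A^T =
[[3, -3, -1],
 [-2, 2, 0]]

For real matrices with standard dot products, the defining identity <Ax, y> = <x, A^* y> gives (Ax)^T y = x^T (A^*) y, i.e. x^T A^T y = x^T (A^*) y. Since this holds for all x, y, we must have A^* = A^T. Therefore
A^* =
[[3, -3, -1],
 [-2, 2, 0]].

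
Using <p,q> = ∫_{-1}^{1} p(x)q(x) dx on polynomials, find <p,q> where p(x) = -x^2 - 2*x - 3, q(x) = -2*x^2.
<p,q> = 24/5

Expand the product: p(x)·q(x) = 2*x^4 + 4*x^3 + 6*x^2.
∫_{-1}^{1} of each monomial x^k gives [2/(k+1) if k even, 0 if k odd]. Integrating term-by-term (or equivalently evaluating the antiderivative F(x) = 2*x^5/5 + x^4 + 2*x^3 at the endpoints):
  F(1) − F(−1) = 17/5 − (-7/5) = 24/5.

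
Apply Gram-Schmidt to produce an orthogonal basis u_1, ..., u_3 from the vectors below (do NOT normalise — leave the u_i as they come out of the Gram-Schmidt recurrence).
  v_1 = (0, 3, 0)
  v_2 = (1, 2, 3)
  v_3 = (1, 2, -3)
Orthogonal basis:
  u_1 = (0, 3, 0)
  u_2 = (1, 0, 3)
  u_3 = (9/5, 0, -3/5)

Apply the Gram-Schmidt recurrence
  u_1 = v_1
  u_i = v_i − Σ_{j<i} ((v_i · u_j) / (u_j · u_j)) · u_j.

Step by step this gives:
  u_1 = (0, 3, 0)
  u_2 = (1, 0, 3)
  u_3 = (9/5, 0, -3/5)

Orthogonality check:
  u_2 · u_1 = 0 (should be 0)
  u_3 · u_1 = 0 (should be 0)
  u_3 · u_2 = 0 (should be 0)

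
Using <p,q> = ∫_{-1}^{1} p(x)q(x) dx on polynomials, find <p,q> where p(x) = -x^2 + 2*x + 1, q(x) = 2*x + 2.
<p,q> = 16/3

Expand the product: p(x)·q(x) = -2*x^3 + 2*x^2 + 6*x + 2.
∫_{-1}^{1} of each monomial x^k gives [2/(k+1) if k even, 0 if k odd]. Integrating term-by-term (or equivalently evaluating the antiderivative F(x) = -x^4/2 + 2*x^3/3 + 3*x^2 + 2*x at the endpoints):
  F(1) − F(−1) = 31/6 − (-1/6) = 16/3.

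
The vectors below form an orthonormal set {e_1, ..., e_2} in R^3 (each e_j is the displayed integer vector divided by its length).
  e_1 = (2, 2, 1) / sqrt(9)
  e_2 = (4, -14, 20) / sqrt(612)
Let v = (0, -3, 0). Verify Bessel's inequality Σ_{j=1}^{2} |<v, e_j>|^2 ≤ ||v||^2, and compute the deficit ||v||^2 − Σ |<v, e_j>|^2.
Σ |<v, e_j>|^2 = 117/17; ||v||^2 = 9; deficit = 36/17

Write each e_j = u_j / sqrt(<u_j, u_j>) where u_j is the displayed integer vector. Then <v, e_j> = <v, u_j> / sqrt(<u_j, u_j>), so |<v, e_j>|^2 = <v, u_j>^2 / <u_j, u_j>.
Coefficients: <v, e_1> = -6/sqrt(9), <v, e_2> = 42/sqrt(612).
Square and sum: Σ |<v, e_j>|^2 = 117/17.
Compute ||v||^2 = v·v = 9.
Deficit = 9 − 117/17 = 36/17 ≥ 0, confirming Bessel's inequality. (The deficit equals ||v − Σ <v,e_j> e_j||^2, the squared distance from v to span{e_j}.)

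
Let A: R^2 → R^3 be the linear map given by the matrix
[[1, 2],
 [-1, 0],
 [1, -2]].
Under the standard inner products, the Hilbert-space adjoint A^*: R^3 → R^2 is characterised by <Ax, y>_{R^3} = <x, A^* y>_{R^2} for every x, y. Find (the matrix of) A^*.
A^* = A^T =
[[1, -1, 1],
 [2, 0, -2]]

For real matrices with standard dot products, the defining identity <Ax, y> = <x, A^* y> gives (Ax)^T y = x^T (A^*) y, i.e. x^T A^T y = x^T (A^*) y. Since this holds for all x, y, we must have A^* = A^T. Therefore
A^* =
[[1, -1, 1],
 [2, 0, -2]].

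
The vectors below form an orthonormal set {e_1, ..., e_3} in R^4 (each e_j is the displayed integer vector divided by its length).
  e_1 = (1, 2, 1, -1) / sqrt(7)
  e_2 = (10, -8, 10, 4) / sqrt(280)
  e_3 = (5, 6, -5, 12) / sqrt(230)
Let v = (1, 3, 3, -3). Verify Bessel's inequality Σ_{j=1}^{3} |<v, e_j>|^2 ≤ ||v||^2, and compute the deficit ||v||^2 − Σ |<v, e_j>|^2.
Σ |<v, e_j>|^2 = 635/23; ||v||^2 = 28; deficit = 9/23

Write each e_j = u_j / sqrt(<u_j, u_j>) where u_j is the displayed integer vector. Then <v, e_j> = <v, u_j> / sqrt(<u_j, u_j>), so |<v, e_j>|^2 = <v, u_j>^2 / <u_j, u_j>.
Coefficients: <v, e_1> = 13/sqrt(7), <v, e_2> = 4/sqrt(280), <v, e_3> = -28/sqrt(230).
Square and sum: Σ |<v, e_j>|^2 = 635/23.
Compute ||v||^2 = v·v = 28.
Deficit = 28 − 635/23 = 9/23 ≥ 0, confirming Bessel's inequality. (The deficit equals ||v − Σ <v,e_j> e_j||^2, the squared distance from v to span{e_j}.)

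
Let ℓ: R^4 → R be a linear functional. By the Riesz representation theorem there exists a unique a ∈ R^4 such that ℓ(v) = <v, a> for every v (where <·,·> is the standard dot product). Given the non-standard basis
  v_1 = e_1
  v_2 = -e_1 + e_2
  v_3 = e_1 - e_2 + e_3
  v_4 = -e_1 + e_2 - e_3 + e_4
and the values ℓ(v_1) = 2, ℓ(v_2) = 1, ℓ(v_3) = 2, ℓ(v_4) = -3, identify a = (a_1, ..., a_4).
a = (2, 3, 3, -1)

Write a = (a_1, ..., a_4) in the standard basis. For each basis vector v_i, ℓ(v_i) = <v_i, a> is a linear equation in the a_j's. Collect the n equations into a matrix system V a = ℓ, where row i of V is v_i (expressed in the standard basis). Since V is invertible (lower-triangular with 1s on the diagonal, up to permutation), solve by back-substitution:
  V =
[[1, 0, 0, 0],
 [-1, 1, 0, 0],
 [1, -1, 1, 0],
 [-1, 1, -1, 1]]
  V a = (2, 1, 2, -3)
Solving gives a = (2, 3, 3, -1).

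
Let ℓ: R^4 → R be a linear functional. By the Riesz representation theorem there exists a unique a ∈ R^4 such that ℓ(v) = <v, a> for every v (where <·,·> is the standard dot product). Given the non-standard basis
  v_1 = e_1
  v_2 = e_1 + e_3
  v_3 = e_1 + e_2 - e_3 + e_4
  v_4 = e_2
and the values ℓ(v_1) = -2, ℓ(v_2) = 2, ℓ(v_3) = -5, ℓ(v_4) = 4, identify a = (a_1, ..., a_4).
a = (-2, 4, 4, -3)

Write a = (a_1, ..., a_4) in the standard basis. For each basis vector v_i, ℓ(v_i) = <v_i, a> is a linear equation in the a_j's. Collect the n equations into a matrix system V a = ℓ, where row i of V is v_i (expressed in the standard basis). Since V is invertible (lower-triangular with 1s on the diagonal, up to permutation), solve by back-substitution:
  V =
[[1, 0, 0, 0],
 [1, 0, 1, 0],
 [1, 1, -1, 1],
 [0, 1, 0, 0]]
  V a = (-2, 2, -5, 4)
Solving gives a = (-2, 4, 4, -3).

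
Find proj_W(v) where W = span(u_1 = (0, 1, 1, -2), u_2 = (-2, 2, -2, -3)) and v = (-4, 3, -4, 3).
proj_W(v) = (-8/3, 1/6, -31/6, 1)

Set up U = [u_1 | ... | u_2] ∈ R^(4×2). The projector onto W = col(U) is P = U (U^T U)^(-1) U^T.
Compute U^T U =
  [6, 6]
  [6, 21],
and U^T v = (-7, 13).
Solve U^T U · c = U^T v for the coefficients: c = (-5/2, 4/3). The projection is proj_W(v) = U c.
Check: (v - proj_W(v)) · u_1 = 0  (should be 0).
Check: (v - proj_W(v)) · u_2 = 0  (should be 0).
Result: proj_W(v) = (-8/3, 1/6, -31/6, 1).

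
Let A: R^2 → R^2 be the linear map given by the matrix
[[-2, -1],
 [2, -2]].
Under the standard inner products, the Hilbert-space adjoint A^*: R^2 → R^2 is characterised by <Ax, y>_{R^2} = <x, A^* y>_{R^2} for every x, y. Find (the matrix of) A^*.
A^* = A^T =
[[-2, 2],
 [-1, -2]]

For real matrices with standard dot products, the defining identity <Ax, y> = <x, A^* y> gives (Ax)^T y = x^T (A^*) y, i.e. x^T A^T y = x^T (A^*) y. Since this holds for all x, y, we must have A^* = A^T. Therefore
A^* =
[[-2, 2],
 [-1, -2]].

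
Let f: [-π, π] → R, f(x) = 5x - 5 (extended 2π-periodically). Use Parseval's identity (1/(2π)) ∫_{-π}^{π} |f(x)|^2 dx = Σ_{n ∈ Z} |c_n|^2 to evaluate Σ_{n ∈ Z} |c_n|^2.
Σ |c_n|^2 = 25π^2/3 + 25

Expand and integrate term by term over [-π, π]:
  ∫ (5x)^2 dx = 25·(2π^3/3); ∫ 2·5·(-5)·x dx = 0 (odd integrand); ∫ (-5)^2 dx = 25·2π.
So (1/(2π)) ∫_{-π}^{π} (5x - 5)^2 dx = 25π^2/3 + 25 = 25π^2/3 + 25.
Parseval ⇒ Σ |c_n|^2 = 25π^2/3 + 25.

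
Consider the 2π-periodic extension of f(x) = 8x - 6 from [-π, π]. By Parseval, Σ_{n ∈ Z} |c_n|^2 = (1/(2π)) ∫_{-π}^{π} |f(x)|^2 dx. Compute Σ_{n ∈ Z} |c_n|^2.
Σ |c_n|^2 = 64π^2/3 + 36

Expand and integrate term by term over [-π, π]:
  ∫ (8x)^2 dx = 64·(2π^3/3); ∫ 2·8·(-6)·x dx = 0 (odd integrand); ∫ (-6)^2 dx = 36·2π.
So (1/(2π)) ∫_{-π}^{π} (8x - 6)^2 dx = 64π^2/3 + 36 = 64π^2/3 + 36.
Parseval ⇒ Σ |c_n|^2 = 64π^2/3 + 36.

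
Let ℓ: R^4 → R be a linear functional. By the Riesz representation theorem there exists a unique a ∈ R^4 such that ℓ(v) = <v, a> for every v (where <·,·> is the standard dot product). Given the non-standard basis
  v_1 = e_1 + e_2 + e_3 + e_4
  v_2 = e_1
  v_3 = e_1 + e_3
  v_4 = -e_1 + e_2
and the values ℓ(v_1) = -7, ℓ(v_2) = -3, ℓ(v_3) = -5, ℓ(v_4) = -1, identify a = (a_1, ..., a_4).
a = (-3, -4, -2, 2)

Write a = (a_1, ..., a_4) in the standard basis. For each basis vector v_i, ℓ(v_i) = <v_i, a> is a linear equation in the a_j's. Collect the n equations into a matrix system V a = ℓ, where row i of V is v_i (expressed in the standard basis). Since V is invertible (lower-triangular with 1s on the diagonal, up to permutation), solve by back-substitution:
  V =
[[1, 1, 1, 1],
 [1, 0, 0, 0],
 [1, 0, 1, 0],
 [-1, 1, 0, 0]]
  V a = (-7, -3, -5, -1)
Solving gives a = (-3, -4, -2, 2).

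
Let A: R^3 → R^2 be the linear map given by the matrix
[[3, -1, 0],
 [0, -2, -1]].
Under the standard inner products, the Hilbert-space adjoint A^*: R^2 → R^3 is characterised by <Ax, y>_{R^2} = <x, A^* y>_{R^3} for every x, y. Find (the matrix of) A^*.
A^* = A^T =
[[3, 0],
 [-1, -2],
 [0, -1]]

For real matrices with standard dot products, the defining identity <Ax, y> = <x, A^* y> gives (Ax)^T y = x^T (A^*) y, i.e. x^T A^T y = x^T (A^*) y. Since this holds for all x, y, we must have A^* = A^T. Therefore
A^* =
[[3, 0],
 [-1, -2],
 [0, -1]].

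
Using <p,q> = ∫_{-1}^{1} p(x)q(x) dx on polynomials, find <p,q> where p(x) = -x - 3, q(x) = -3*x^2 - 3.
<p,q> = 24

Expand the product: p(x)·q(x) = 3*x^3 + 9*x^2 + 3*x + 9.
∫_{-1}^{1} of each monomial x^k gives [2/(k+1) if k even, 0 if k odd]. Integrating term-by-term (or equivalently evaluating the antiderivative F(x) = 3*x^4/4 + 3*x^3 + 3*x^2/2 + 9*x at the endpoints):
  F(1) − F(−1) = 57/4 − (-39/4) = 24.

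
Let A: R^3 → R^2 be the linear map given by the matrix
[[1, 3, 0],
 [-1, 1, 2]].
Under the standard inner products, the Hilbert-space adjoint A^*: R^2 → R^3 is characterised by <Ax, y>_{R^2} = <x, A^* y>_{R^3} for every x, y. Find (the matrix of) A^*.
A^* = A^T =
[[1, -1],
 [3, 1],
 [0, 2]]

For real matrices with standard dot products, the defining identity <Ax, y> = <x, A^* y> gives (Ax)^T y = x^T (A^*) y, i.e. x^T A^T y = x^T (A^*) y. Since this holds for all x, y, we must have A^* = A^T. Therefore
A^* =
[[1, -1],
 [3, 1],
 [0, 2]].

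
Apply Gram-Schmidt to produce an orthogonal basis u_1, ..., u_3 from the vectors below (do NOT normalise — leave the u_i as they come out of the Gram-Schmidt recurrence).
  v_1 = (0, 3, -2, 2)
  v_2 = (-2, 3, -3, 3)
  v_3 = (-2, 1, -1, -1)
Orthogonal basis:
  u_1 = (0, 3, -2, 2)
  u_2 = (-2, -12/17, -9/17, 9/17)
  u_3 = (-30/43, 40/43, -13/43, -73/43)

Apply the Gram-Schmidt recurrence
  u_1 = v_1
  u_i = v_i − Σ_{j<i} ((v_i · u_j) / (u_j · u_j)) · u_j.

Step by step this gives:
  u_1 = (0, 3, -2, 2)
  u_2 = (-2, -12/17, -9/17, 9/17)
  u_3 = (-30/43, 40/43, -13/43, -73/43)

Orthogonality check:
  u_2 · u_1 = 0 (should be 0)
  u_3 · u_1 = 0 (should be 0)
  u_3 · u_2 = 0 (should be 0)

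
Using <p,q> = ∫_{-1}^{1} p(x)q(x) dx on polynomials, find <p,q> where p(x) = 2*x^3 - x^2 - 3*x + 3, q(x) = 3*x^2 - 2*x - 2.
<p,q> = -52/15

Expand the product: p(x)·q(x) = 6*x^5 - 7*x^4 - 11*x^3 + 17*x^2 - 6.
∫_{-1}^{1} of each monomial x^k gives [2/(k+1) if k even, 0 if k odd]. Integrating term-by-term (or equivalently evaluating the antiderivative F(x) = x^6 - 7*x^5/5 - 11*x^4/4 + 17*x^3/3 - 6*x at the endpoints):
  F(1) − F(−1) = -209/60 − (-1/60) = -52/15.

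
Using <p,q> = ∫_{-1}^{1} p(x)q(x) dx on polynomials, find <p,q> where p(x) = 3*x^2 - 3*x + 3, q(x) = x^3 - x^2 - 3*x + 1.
<p,q> = 48/5

Expand the product: p(x)·q(x) = 3*x^5 - 6*x^4 - 3*x^3 + 9*x^2 - 12*x + 3.
∫_{-1}^{1} of each monomial x^k gives [2/(k+1) if k even, 0 if k odd]. Integrating term-by-term (or equivalently evaluating the antiderivative F(x) = x^6/2 - 6*x^5/5 - 3*x^4/4 + 3*x^3 - 6*x^2 + 3*x at the endpoints):
  F(1) − F(−1) = -29/20 − (-221/20) = 48/5.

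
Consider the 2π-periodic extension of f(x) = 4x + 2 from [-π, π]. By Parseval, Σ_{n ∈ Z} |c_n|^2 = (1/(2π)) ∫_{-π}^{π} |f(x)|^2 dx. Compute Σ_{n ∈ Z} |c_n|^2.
Σ |c_n|^2 = 16π^2/3 + 4

Expand and integrate term by term over [-π, π]:
  ∫ (4x)^2 dx = 16·(2π^3/3); ∫ 2·4·(2)·x dx = 0 (odd integrand); ∫ 2^2 dx = 4·2π.
So (1/(2π)) ∫_{-π}^{π} (4x + 2)^2 dx = 16π^2/3 + 4 = 16π^2/3 + 4.
Parseval ⇒ Σ |c_n|^2 = 16π^2/3 + 4.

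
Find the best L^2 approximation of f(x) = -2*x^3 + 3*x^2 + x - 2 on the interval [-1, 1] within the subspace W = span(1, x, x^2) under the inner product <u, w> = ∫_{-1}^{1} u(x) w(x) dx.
g(x) = 3*x^2 - x/5 - 2

The best approximation g ∈ W is the orthogonal projection of f onto W. Writing g = a_0 + a_1 x + a_2 x^2, the coefficients solve the normal equations G · a = b where
  G_{ij} = <φ_i, φ_j> and b_i = <f, φ_i>, with φ_0 = 1, φ_1 = x, φ_2 = x^2.
G =
  [2, 0, 2/3]
  [0, 2/3, 0]
  [2/3, 0, 2/5],
b = (-2, -2/15, -2/15).
Solving gives a_0 = -2, a_1 = -1/5, a_2 = 3, so
  g(x) = 3*x^2 - x/5 - 2.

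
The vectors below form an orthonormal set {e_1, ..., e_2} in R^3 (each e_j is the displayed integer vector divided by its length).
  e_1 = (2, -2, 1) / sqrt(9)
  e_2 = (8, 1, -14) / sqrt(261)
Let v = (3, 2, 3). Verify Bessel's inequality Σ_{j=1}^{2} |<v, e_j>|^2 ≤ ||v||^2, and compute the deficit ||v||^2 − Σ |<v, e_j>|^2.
Σ |<v, e_j>|^2 = 109/29; ||v||^2 = 22; deficit = 529/29

Write each e_j = u_j / sqrt(<u_j, u_j>) where u_j is the displayed integer vector. Then <v, e_j> = <v, u_j> / sqrt(<u_j, u_j>), so |<v, e_j>|^2 = <v, u_j>^2 / <u_j, u_j>.
Coefficients: <v, e_1> = 5/sqrt(9), <v, e_2> = -16/sqrt(261).
Square and sum: Σ |<v, e_j>|^2 = 109/29.
Compute ||v||^2 = v·v = 22.
Deficit = 22 − 109/29 = 529/29 ≥ 0, confirming Bessel's inequality. (The deficit equals ||v − Σ <v,e_j> e_j||^2, the squared distance from v to span{e_j}.)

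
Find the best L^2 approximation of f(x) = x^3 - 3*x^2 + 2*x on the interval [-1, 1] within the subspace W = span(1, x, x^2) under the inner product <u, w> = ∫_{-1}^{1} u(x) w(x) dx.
g(x) = -3*x^2 + 13*x/5

The best approximation g ∈ W is the orthogonal projection of f onto W. Writing g = a_0 + a_1 x + a_2 x^2, the coefficients solve the normal equations G · a = b where
  G_{ij} = <φ_i, φ_j> and b_i = <f, φ_i>, with φ_0 = 1, φ_1 = x, φ_2 = x^2.
G =
  [2, 0, 2/3]
  [0, 2/3, 0]
  [2/3, 0, 2/5],
b = (-2, 26/15, -6/5).
Solving gives a_0 = 0, a_1 = 13/5, a_2 = -3, so
  g(x) = -3*x^2 + 13*x/5.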